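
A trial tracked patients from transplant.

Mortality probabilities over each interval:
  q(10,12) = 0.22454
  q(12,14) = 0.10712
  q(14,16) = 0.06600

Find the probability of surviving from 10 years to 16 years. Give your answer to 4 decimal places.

0.6467

Chaining the interval survival probabilities: (1 − 0.22454) × (1 − 0.10712) × (1 − 0.06600).
= 0.77546 × 0.89288 × 0.93400 = 0.646695.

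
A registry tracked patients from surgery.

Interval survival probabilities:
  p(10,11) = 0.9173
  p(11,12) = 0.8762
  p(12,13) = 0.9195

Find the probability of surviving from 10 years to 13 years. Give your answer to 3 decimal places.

0.739

Survival from 10 to 13 is the product of surviving each interval: 0.9173 × 0.8762 × 0.9195.
= 0.739037.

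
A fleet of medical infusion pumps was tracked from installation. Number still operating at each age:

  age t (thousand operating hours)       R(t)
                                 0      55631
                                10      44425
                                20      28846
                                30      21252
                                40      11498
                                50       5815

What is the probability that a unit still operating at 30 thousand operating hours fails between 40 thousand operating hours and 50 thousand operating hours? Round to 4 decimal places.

This is the probability of reaching 40 but not 50, conditional on being operational at 30: (R(40) − R(50)) / R(30).
= (11498 − 5815) / 21252 = 5683 / 21252 = 0.267410.

0.2674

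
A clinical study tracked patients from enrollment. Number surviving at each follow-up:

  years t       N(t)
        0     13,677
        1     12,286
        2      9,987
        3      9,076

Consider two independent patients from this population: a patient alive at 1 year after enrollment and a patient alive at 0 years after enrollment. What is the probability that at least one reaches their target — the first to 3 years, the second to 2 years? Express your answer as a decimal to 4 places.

0.9295

p₁ = N(3)/N(1) = 9,076/12,286 = 0.738727; p₂ = N(2)/N(0) = 9,987/13,677 = 0.730204.
P(at least one) = 1 − (1−p₁)(1−p₂) = 1 − 0.261273 × 0.269796 = 0.929510.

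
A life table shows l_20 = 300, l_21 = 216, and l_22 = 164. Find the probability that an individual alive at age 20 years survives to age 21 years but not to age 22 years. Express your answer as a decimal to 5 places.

This is the probability of reaching 21 but not 22, conditional on being alive at 20: (l_21 − l_22) / l_20.
= (216 − 164) / 300 = 52 / 300 = 0.173333.

0.17333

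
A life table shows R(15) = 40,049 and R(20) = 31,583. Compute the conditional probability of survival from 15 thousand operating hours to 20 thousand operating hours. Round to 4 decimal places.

0.7886

The conditional survival probability is R(20)/R(15) = 31,583/40,049 = 0.788609.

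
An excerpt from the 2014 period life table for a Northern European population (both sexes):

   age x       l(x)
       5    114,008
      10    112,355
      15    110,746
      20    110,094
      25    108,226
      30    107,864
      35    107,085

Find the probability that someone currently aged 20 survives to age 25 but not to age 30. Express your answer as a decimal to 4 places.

0.0033

This is the probability of reaching 25 but not 30, conditional on being alive at 20: (l(25) − l(30)) / l(20).
= (108,226 − 107,864) / 110,094 = 362 / 110,094 = 0.003288.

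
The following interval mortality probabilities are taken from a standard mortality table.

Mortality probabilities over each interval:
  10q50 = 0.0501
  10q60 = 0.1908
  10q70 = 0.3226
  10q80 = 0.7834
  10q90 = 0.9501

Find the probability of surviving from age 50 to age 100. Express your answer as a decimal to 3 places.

0.006

Survival from 50 to 100 is the product of surviving each interval: (1 − 0.0501) × (1 − 0.1908) × (1 − 0.3226) × (1 − 0.7834) × (1 − 0.9501).
= 0.9499 × 0.8092 × 0.6774 × 0.2166 × 0.0499 = 0.005628.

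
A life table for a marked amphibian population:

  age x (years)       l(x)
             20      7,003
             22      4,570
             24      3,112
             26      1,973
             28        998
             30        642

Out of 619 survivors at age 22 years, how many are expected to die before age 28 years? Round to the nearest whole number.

484

The relevant probability is 1 − 998/4,570 = 0.781619.
Expected number = 619 × 0.781619 = 484.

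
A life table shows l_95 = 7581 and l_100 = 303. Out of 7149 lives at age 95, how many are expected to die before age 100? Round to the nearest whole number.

The relevant probability is 1 − 303/7581 = 0.960032.
Expected number = 7149 × 0.960032 = 6863.

6863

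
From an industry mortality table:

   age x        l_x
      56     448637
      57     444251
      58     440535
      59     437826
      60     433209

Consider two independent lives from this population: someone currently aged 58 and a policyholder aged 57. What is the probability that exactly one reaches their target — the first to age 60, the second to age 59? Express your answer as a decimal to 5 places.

p₁ = l_60/l_58 = 433209/440535 = 0.983370; p₂ = l_59/l_57 = 437826/444251 = 0.985537.
P(exactly one) = p₁(1−p₂) + (1−p₁)p₂ = 0.014222 + 0.016389 = 0.030612.

0.03061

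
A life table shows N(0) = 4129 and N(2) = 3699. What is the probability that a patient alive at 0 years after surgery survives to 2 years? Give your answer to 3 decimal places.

0.896

The conditional survival probability is N(2)/N(0) = 3699/4129 = 0.895859.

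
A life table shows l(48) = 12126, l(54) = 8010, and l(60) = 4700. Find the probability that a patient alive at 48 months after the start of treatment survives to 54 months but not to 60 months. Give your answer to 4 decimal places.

This is the probability of reaching 54 but not 60, conditional on being alive at 48: (l(54) − l(60)) / l(48).
= (8010 − 4700) / 12126 = 3310 / 12126 = 0.272967.

0.2730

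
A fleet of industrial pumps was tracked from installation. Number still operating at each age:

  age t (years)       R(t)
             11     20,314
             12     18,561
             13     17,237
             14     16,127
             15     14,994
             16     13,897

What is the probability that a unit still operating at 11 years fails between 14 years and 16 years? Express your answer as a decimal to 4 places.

0.1098

This is the probability of reaching 14 but not 16, conditional on being operational at 11: (R(14) − R(16)) / R(11).
= (16,127 − 13,897) / 20,314 = 2,230 / 20,314 = 0.109777.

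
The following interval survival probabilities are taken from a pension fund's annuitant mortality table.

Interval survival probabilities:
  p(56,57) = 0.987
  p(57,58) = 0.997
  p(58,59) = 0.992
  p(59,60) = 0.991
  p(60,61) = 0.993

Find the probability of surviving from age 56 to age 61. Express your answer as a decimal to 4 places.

0.9606

The overall survival probability is 0.987 × 0.997 × 0.992 × 0.991 × 0.993.
= 0.960610.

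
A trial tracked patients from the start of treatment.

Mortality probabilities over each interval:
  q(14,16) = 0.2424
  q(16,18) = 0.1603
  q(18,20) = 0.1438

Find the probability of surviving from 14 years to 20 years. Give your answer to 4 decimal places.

The overall survival probability is (1 − 0.2424) × (1 − 0.1603) × (1 − 0.1438).
= 0.7576 × 0.8397 × 0.8562 = 0.544677.

0.5447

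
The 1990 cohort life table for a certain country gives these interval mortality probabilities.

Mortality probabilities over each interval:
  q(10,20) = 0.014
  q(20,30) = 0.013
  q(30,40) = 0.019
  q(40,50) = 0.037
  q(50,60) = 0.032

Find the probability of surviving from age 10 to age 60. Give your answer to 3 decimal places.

0.890

P(survive 10→60) = (1 − 0.014) × (1 − 0.013) × (1 − 0.019) × (1 − 0.037) × (1 − 0.032).
= 0.986 × 0.987 × 0.981 × 0.963 × 0.968 = 0.889948.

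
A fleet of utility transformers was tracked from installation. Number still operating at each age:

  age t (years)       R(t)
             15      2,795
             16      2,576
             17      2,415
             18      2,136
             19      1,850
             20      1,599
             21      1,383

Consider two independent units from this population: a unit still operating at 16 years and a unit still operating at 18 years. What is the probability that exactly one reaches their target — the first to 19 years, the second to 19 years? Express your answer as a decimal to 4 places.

0.3403

p₁ = R(19)/R(16) = 1,850/2,576 = 0.718168; p₂ = R(19)/R(18) = 1,850/2,136 = 0.866105.
P(exactly one) = p₁(1−p₂) + (1−p₁)p₂ = 0.096159 + 0.244096 = 0.340255.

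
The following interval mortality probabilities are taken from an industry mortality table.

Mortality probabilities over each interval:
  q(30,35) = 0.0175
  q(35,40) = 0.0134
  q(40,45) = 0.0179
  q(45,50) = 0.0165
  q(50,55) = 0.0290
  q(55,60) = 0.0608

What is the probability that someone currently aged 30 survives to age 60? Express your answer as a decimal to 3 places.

The overall survival probability is (1 − 0.0175) × (1 − 0.0134) × (1 − 0.0179) × (1 − 0.0165) × (1 − 0.0290) × (1 − 0.0608).
= 0.9825 × 0.9866 × 0.9821 × 0.9835 × 0.9710 × 0.9392 = 0.853849.

0.854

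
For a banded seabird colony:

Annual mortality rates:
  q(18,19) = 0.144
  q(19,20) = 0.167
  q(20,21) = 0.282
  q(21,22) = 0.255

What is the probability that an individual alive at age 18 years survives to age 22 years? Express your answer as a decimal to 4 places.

0.3814

The overall survival probability is (1 − 0.144) × (1 − 0.167) × (1 − 0.282) × (1 − 0.255).
= 0.856 × 0.833 × 0.718 × 0.745 = 0.381417.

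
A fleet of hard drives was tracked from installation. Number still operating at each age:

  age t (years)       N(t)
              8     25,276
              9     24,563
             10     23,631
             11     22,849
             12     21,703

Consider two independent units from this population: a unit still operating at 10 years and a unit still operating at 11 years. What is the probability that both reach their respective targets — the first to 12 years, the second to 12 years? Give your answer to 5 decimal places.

p₁ = N(12)/N(10) = 21,703/23,631 = 0.918412; p₂ = N(12)/N(11) = 21,703/22,849 = 0.949845.
P(both) = p₁ × p₂ = 0.918412 × 0.949845 = 0.872349.

0.87235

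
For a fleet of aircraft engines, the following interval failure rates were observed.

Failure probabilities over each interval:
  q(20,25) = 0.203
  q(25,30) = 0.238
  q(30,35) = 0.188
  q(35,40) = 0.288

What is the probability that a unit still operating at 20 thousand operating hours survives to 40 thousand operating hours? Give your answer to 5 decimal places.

0.35111

P(survive 20→40) = (1 − 0.203) × (1 − 0.238) × (1 − 0.188) × (1 − 0.288).
= 0.797 × 0.762 × 0.812 × 0.712 = 0.351115.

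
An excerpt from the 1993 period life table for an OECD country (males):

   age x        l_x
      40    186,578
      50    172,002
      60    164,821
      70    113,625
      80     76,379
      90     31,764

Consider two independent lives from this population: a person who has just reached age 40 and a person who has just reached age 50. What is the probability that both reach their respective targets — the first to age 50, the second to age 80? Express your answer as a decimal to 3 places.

0.409

p₁ = l_50/l_40 = 172,002/186,578 = 0.921877; p₂ = l_80/l_50 = 76,379/172,002 = 0.444059.
P(both) = p₁ × p₂ = 0.921877 × 0.444059 = 0.409368.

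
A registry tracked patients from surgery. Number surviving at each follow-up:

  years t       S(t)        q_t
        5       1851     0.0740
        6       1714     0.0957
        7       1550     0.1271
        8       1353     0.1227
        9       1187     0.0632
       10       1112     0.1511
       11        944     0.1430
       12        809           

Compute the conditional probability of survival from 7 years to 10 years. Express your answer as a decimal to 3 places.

0.717

The conditional survival probability is S(10)/S(7) = 1112/1550 = 0.717419.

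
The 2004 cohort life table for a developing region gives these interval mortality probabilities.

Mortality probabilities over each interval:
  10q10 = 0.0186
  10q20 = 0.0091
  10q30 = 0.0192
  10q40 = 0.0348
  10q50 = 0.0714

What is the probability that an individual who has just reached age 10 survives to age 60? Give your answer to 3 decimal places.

0.855

The overall survival probability is (1 − 0.0186) × (1 − 0.0091) × (1 − 0.0192) × (1 − 0.0348) × (1 − 0.0714).
= 0.9814 × 0.9909 × 0.9808 × 0.9652 × 0.9286 = 0.854874.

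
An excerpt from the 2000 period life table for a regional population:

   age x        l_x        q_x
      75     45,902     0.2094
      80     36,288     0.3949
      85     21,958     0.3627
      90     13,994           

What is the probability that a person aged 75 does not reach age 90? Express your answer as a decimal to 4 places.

P(die before 90 | alive at 75) = 1 − l_90/l_75 = 1 − 13,994/45,902 = (31,908)/45,902 = 0.695133.

0.6951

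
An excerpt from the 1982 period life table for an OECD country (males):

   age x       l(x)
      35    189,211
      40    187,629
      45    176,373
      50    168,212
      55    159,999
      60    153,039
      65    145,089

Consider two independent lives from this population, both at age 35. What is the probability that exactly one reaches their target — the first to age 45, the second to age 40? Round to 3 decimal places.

0.075

p₁ = l(45)/l(35) = 176,373/189,211 = 0.932150; p₂ = l(40)/l(35) = 187,629/189,211 = 0.991639.
P(exactly one) = p₁(1−p₂) + (1−p₁)p₂ = 0.007794 + 0.067283 = 0.075076.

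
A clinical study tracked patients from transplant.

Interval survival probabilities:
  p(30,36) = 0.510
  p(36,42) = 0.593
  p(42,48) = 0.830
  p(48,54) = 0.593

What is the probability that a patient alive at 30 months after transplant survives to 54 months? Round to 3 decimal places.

0.149

P(survive 30→54) = 0.510 × 0.593 × 0.830 × 0.593.
= 0.148853.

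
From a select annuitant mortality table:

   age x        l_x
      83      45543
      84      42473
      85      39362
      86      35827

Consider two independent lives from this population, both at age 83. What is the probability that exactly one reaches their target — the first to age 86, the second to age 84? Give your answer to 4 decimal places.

p₁ = l_86/l_83 = 35827/45543 = 0.786663; p₂ = l_84/l_83 = 42473/45543 = 0.932591.
P(exactly one) = p₁(1−p₂) + (1−p₁)p₂ = 0.053028 + 0.198956 = 0.251984.

0.2520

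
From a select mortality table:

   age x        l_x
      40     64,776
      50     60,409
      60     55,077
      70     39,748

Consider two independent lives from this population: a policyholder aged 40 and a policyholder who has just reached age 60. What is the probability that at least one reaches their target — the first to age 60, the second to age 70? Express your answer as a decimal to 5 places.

0.95833

p₁ = l_60/l_40 = 55,077/64,776 = 0.850269; p₂ = l_70/l_60 = 39,748/55,077 = 0.721681.
P(at least one) = 1 − (1−p₁)(1−p₂) = 1 − 0.149731 × 0.278319 = 0.958327.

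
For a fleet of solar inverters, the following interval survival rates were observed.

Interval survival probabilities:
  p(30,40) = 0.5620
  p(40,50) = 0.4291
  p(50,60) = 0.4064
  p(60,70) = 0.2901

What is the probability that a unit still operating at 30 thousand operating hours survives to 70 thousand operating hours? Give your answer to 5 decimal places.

P(survive 30→70) = 0.5620 × 0.4291 × 0.4064 × 0.2901.
= 0.028431.

0.02843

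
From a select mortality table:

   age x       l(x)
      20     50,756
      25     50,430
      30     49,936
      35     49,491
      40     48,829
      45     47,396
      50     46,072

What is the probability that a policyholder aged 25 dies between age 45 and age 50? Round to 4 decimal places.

0.0263

This is the probability of reaching 45 but not 50, conditional on being alive at 25: (l(45) − l(50)) / l(25).
= (47,396 − 46,072) / 50,430 = 1,324 / 50,430 = 0.026254.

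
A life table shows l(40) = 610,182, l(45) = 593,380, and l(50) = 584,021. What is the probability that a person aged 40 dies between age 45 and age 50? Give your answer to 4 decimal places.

0.0153

This is the probability of reaching 45 but not 50, conditional on being alive at 40: (l(45) − l(50)) / l(40).
= (593,380 − 584,021) / 610,182 = 9,359 / 610,182 = 0.015338.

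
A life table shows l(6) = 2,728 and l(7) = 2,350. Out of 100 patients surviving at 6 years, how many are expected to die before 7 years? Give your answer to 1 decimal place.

13.9

The relevant probability is 1 − 2,350/2,728 = 0.138563.
Expected number = 100 × 0.138563 = 13.9.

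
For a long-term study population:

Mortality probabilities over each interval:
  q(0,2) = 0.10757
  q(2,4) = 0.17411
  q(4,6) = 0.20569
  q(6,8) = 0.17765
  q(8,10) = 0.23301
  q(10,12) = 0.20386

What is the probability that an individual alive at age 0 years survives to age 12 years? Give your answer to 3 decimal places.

0.294

The overall survival probability is (1 − 0.10757) × (1 − 0.17411) × (1 − 0.20569) × (1 − 0.17765) × (1 − 0.23301) × (1 − 0.20386).
= 0.89243 × 0.82589 × 0.79431 × 0.82235 × 0.76699 × 0.79614 = 0.293983.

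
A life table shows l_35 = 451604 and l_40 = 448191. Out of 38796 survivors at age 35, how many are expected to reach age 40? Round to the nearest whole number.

38503

The relevant probability is 448191/451604 = 0.992442.
Expected number = 38796 × 0.992442 = 38503.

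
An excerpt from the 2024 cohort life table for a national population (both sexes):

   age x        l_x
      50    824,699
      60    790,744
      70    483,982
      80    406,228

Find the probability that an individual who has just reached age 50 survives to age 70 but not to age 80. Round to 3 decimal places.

0.094

We want 20|10q50 = (l_70 − l_80)/l_50.
This is the probability of reaching 70 but not 80, conditional on being alive at 50: (l_70 − l_80) / l_50.
= (483,982 − 406,228) / 824,699 = 77,754 / 824,699 = 0.094282.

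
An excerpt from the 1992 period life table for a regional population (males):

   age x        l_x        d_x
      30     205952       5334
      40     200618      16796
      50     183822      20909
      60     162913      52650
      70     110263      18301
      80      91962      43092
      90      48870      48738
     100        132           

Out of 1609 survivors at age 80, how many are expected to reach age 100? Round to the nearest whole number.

2

The relevant probability is 132/91962 = 0.001435.
Expected number = 1609 × 0.001435 = 2.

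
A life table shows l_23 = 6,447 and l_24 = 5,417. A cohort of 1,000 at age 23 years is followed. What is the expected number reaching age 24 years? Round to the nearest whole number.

The relevant probability is 5,417/6,447 = 0.840236.
Expected number = 1,000 × 0.840236 = 840.

840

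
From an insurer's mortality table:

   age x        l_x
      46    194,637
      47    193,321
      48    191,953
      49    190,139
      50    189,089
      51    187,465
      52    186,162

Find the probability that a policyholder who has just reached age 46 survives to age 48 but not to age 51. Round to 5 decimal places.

We want 2|3q46 = (l_48 − l_51)/l_46.
This is the probability of reaching 48 but not 51, conditional on being alive at 46: (l_48 − l_51) / l_46.
= (191,953 − 187,465) / 194,637 = 4,488 / 194,637 = 0.023058.

0.02306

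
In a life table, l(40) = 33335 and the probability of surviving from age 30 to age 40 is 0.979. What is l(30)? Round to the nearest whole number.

l(30) = l(40) / p = 33335 / 0.979 = 34050.

34050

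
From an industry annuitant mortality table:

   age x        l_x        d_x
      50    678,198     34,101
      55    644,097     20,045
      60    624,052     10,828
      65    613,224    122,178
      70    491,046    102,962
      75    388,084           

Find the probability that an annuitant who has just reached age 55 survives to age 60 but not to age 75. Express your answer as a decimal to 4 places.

We want 5|15q55 = (l_60 − l_75)/l_55.
This is the probability of reaching 60 but not 75, conditional on being alive at 55: (l_60 − l_75) / l_55.
= (624,052 − 388,084) / 644,097 = 235,968 / 644,097 = 0.366355.

0.3664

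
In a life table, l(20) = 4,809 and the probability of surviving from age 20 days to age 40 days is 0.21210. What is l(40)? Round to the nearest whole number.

l(40) = l(20) × p = 4,809 × 0.21210 = 1020.

1020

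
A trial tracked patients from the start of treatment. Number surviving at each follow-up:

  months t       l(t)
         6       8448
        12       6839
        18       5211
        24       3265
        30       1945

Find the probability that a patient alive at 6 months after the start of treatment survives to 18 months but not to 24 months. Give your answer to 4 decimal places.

0.2304

This is the probability of reaching 18 but not 24, conditional on being alive at 6: (l(18) − l(24)) / l(6).
= (5211 − 3265) / 8448 = 1946 / 8448 = 0.230350.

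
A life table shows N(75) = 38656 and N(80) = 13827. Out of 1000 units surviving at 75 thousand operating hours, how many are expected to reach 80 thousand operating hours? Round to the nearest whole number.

358

The relevant probability is 13827/38656 = 0.357694.
Expected number = 1000 × 0.357694 = 358.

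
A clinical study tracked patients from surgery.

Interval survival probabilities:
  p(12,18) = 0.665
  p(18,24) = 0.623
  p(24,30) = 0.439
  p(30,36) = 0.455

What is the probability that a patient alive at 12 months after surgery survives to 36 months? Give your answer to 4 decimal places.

Chaining the interval survival probabilities: 0.665 × 0.623 × 0.439 × 0.455.
= 0.082753.

0.0828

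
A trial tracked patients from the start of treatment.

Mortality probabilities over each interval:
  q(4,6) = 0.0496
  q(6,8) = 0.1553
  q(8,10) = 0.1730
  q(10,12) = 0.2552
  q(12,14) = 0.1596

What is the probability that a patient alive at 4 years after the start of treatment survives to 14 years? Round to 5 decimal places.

0.41557

Survival from 4 to 14 is the product of surviving each interval: (1 − 0.0496) × (1 − 0.1553) × (1 − 0.1730) × (1 − 0.2552) × (1 − 0.1596).
= 0.9504 × 0.8447 × 0.8270 × 0.7448 × 0.8404 = 0.415566.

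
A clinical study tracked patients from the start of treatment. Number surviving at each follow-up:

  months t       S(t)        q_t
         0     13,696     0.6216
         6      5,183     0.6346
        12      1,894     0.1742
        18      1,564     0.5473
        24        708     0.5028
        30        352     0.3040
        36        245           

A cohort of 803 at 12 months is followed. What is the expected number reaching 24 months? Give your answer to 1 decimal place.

300.2

The relevant probability is 708/1,894 = 0.373812.
Expected number = 803 × 0.373812 = 300.2.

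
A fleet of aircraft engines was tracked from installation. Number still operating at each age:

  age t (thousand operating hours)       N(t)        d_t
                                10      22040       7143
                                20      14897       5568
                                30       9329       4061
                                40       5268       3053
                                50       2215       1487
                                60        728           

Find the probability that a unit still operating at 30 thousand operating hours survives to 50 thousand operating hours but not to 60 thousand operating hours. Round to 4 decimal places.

This is the probability of reaching 50 but not 60, conditional on being operational at 30: (N(50) − N(60)) / N(30).
= (2215 − 728) / 9329 = 1487 / 9329 = 0.159395.

0.1594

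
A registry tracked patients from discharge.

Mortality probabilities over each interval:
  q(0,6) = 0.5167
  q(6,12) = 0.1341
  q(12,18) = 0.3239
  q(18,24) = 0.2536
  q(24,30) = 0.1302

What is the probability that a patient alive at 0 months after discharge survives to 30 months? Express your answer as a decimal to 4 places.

Survival from 0 to 30 is the product of surviving each interval: (1 − 0.5167) × (1 − 0.1341) × (1 − 0.3239) × (1 − 0.2536) × (1 − 0.1302).
= 0.4833 × 0.8659 × 0.6761 × 0.7464 × 0.8698 = 0.183690.

0.1837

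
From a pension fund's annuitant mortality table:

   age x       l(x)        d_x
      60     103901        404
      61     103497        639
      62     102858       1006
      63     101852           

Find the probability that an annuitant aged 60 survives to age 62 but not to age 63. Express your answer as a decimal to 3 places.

0.010

This is the probability of reaching 62 but not 63, conditional on being alive at 60: (l(62) − l(63)) / l(60).
= (102858 − 101852) / 103901 = 1006 / 103901 = 0.009682.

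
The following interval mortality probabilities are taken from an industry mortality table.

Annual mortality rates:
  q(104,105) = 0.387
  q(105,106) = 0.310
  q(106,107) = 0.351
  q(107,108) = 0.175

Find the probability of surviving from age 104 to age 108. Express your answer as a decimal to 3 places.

0.226

Chaining the interval survival probabilities: (1 − 0.387) × (1 − 0.310) × (1 − 0.351) × (1 − 0.175).
= 0.613 × 0.690 × 0.649 × 0.825 = 0.226469.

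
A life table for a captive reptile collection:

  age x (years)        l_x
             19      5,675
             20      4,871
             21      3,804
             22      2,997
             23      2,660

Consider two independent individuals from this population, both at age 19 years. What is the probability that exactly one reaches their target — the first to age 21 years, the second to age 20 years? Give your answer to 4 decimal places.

p₁ = l_21/l_19 = 3,804/5,675 = 0.670308; p₂ = l_20/l_19 = 4,871/5,675 = 0.858326.
P(exactly one) = p₁(1−p₂) + (1−p₁)p₂ = 0.094965 + 0.282983 = 0.377948.

0.3779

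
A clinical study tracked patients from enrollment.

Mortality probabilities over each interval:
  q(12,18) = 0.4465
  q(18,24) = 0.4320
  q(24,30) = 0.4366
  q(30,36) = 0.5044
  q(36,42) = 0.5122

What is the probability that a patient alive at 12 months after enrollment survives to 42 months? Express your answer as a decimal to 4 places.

0.0428

P(survive 12→42) = (1 − 0.4465) × (1 − 0.4320) × (1 − 0.4366) × (1 − 0.5044) × (1 − 0.5122).
= 0.5535 × 0.5680 × 0.5634 × 0.4956 × 0.4878 = 0.042821.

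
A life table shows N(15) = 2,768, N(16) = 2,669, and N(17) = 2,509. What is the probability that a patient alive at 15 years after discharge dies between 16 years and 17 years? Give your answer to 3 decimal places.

0.058

This is the probability of reaching 16 but not 17, conditional on being alive at 15: (N(16) − N(17)) / N(15).
= (2,669 − 2,509) / 2,768 = 160 / 2,768 = 0.057803.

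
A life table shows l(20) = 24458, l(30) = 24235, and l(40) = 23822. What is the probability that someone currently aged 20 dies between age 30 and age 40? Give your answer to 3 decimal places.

This is the probability of reaching 30 but not 40, conditional on being alive at 20: (l(30) − l(40)) / l(20).
= (24235 − 23822) / 24458 = 413 / 24458 = 0.016886.

0.017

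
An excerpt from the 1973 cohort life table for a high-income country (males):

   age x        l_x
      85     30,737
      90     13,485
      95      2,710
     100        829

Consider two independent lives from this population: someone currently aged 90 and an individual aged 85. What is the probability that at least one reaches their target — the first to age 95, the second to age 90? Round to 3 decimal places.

0.552

p₁ = l_95/l_90 = 2,710/13,485 = 0.200964; p₂ = l_90/l_85 = 13,485/30,737 = 0.438722.
P(at least one) = 1 − (1−p₁)(1−p₂) = 1 − 0.799036 × 0.561278 = 0.551519.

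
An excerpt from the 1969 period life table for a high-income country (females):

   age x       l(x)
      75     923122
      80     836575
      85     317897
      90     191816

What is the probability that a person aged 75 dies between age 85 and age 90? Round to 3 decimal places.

0.137

This is the probability of reaching 85 but not 90, conditional on being alive at 75: (l(85) − l(90)) / l(75).
= (317897 − 191816) / 923122 = 126081 / 923122 = 0.136581.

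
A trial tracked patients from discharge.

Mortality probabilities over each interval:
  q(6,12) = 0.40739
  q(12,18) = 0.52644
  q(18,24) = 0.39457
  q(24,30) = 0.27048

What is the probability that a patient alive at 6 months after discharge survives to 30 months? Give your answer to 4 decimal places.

Chaining the interval survival probabilities: (1 − 0.40739) × (1 − 0.52644) × (1 − 0.39457) × (1 − 0.27048).
= 0.59261 × 0.47356 × 0.60543 × 0.72952 = 0.123950.

0.1239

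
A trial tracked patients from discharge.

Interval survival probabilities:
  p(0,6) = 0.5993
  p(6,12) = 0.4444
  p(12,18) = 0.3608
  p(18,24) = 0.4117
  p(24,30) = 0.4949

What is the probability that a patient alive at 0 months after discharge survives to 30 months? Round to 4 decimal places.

Survival from 0 to 30 is the product of surviving each interval: 0.5993 × 0.4444 × 0.3608 × 0.4117 × 0.4949.
= 0.019579.

0.0196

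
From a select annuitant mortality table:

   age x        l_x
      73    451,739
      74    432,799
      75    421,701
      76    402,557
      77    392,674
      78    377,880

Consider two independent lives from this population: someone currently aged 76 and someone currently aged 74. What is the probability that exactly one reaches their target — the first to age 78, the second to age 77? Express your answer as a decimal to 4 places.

p₁ = l_78/l_76 = 377,880/402,557 = 0.938699; p₂ = l_77/l_74 = 392,674/432,799 = 0.907290.
P(exactly one) = p₁(1−p₂) + (1−p₁)p₂ = 0.087027 + 0.055618 = 0.142645.

0.1426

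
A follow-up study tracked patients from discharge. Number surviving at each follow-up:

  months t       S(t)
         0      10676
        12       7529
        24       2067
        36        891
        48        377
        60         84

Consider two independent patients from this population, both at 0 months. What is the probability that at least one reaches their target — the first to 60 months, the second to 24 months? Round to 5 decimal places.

p₁ = S(60)/S(0) = 84/10676 = 0.007868; p₂ = S(24)/S(0) = 2067/10676 = 0.193612.
P(at least one) = 1 − (1−p₁)(1−p₂) = 1 − 0.992132 × 0.806388 = 0.199957.

0.19996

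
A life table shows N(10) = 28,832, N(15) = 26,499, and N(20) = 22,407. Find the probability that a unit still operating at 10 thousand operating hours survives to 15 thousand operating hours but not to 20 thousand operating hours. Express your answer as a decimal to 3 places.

0.142

This is the probability of reaching 15 but not 20, conditional on being operational at 10: (N(15) − N(20)) / N(10).
= (26,499 − 22,407) / 28,832 = 4,092 / 28,832 = 0.141926.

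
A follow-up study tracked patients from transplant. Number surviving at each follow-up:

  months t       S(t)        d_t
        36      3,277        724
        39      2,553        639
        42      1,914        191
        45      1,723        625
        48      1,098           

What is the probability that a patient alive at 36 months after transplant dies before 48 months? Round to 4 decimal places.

P(die before 48 | alive at 36) = 1 − S(48)/S(36) = 1 − 1,098/3,277 = (2,179)/3,277 = 0.664937.

0.6649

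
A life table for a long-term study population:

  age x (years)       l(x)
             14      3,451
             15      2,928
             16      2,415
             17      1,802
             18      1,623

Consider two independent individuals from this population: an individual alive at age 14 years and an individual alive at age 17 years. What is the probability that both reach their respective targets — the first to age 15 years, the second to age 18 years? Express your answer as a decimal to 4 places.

0.7642

p₁ = l(15)/l(14) = 2,928/3,451 = 0.848450; p₂ = l(18)/l(17) = 1,623/1,802 = 0.900666.
P(both) = p₁ × p₂ = 0.848450 × 0.900666 = 0.764170.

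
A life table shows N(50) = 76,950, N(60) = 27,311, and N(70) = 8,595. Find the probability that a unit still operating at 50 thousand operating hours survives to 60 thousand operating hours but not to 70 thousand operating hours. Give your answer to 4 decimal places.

This is the probability of reaching 60 but not 70, conditional on being operational at 50: (N(60) − N(70)) / N(50).
= (27,311 − 8,595) / 76,950 = 18,716 / 76,950 = 0.243223.

0.2432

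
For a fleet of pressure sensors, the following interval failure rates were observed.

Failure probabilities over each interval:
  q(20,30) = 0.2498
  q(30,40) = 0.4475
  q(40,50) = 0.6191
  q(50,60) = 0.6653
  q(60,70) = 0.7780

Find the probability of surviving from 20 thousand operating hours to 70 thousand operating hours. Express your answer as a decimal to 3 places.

0.012

P(survive 20→70) = (1 − 0.2498) × (1 − 0.4475) × (1 − 0.6191) × (1 − 0.6653) × (1 − 0.7780).
= 0.7502 × 0.5525 × 0.3809 × 0.3347 × 0.2220 = 0.011731.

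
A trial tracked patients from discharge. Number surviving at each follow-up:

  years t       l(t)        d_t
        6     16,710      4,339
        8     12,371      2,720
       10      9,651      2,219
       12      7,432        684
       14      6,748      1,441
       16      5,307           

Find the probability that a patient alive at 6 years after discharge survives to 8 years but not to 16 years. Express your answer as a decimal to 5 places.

0.42274

This is the probability of reaching 8 but not 16, conditional on being alive at 6: (l(8) − l(16)) / l(6).
= (12,371 − 5,307) / 16,710 = 7,064 / 16,710 = 0.422741.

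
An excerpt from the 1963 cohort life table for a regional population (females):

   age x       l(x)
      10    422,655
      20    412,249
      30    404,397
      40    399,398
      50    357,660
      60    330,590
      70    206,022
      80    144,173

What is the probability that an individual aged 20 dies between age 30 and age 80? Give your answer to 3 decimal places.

0.631

This is the probability of reaching 30 but not 80, conditional on being alive at 20: (l(30) − l(80)) / l(20).
= (404,397 − 144,173) / 412,249 = 260,224 / 412,249 = 0.631230.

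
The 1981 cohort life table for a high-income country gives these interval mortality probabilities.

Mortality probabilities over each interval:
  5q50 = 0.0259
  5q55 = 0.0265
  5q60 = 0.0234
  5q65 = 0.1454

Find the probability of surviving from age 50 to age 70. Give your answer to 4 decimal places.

0.7914

The overall survival probability is (1 − 0.0259) × (1 − 0.0265) × (1 − 0.0234) × (1 − 0.1454).
= 0.9741 × 0.9735 × 0.9766 × 0.8546 = 0.791442.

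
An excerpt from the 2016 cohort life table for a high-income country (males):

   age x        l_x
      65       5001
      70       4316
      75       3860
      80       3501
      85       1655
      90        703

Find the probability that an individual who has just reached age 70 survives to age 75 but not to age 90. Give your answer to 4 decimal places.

This is the probability of reaching 75 but not 90, conditional on being alive at 70: (l_75 − l_90) / l_70.
= (3860 − 703) / 4316 = 3157 / 4316 = 0.731464.

0.7315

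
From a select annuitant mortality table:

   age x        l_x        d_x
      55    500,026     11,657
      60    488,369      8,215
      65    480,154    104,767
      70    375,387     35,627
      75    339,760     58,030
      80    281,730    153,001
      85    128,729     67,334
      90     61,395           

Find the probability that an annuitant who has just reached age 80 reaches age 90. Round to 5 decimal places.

The conditional survival probability is l_90/l_80 = 61,395/281,730 = 0.217921.

0.21792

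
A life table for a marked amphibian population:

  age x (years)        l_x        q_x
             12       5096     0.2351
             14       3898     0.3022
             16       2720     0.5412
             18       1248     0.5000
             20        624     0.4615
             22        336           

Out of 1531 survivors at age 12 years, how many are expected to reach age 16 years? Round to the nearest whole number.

The relevant probability is 2720/5096 = 0.533752.
Expected number = 1531 × 0.533752 = 817.

817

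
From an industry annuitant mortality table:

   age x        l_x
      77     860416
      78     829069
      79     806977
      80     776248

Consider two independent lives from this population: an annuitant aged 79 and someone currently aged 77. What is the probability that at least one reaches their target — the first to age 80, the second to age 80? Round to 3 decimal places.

0.996

p₁ = l_80/l_79 = 776248/806977 = 0.961921; p₂ = l_80/l_77 = 776248/860416 = 0.902178.
P(at least one) = 1 − (1−p₁)(1−p₂) = 1 − 0.038079 × 0.097822 = 0.996275.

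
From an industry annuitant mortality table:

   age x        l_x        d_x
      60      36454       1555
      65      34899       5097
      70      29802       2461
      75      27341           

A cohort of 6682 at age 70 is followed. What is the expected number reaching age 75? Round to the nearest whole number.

The relevant probability is 27341/29802 = 0.917422.
Expected number = 6682 × 0.917422 = 6130.

6130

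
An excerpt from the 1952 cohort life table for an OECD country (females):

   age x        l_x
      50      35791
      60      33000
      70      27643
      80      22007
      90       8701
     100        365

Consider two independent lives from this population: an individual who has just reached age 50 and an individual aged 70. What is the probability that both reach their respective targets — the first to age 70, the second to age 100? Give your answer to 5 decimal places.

0.01020

p₁ = l_70/l_50 = 27643/35791 = 0.772345; p₂ = l_100/l_70 = 365/27643 = 0.013204.
P(both) = p₁ × p₂ = 0.772345 × 0.013204 = 0.010198.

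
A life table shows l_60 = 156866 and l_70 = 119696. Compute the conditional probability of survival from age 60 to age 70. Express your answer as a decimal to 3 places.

The conditional survival probability is l_70/l_60 = 119696/156866 = 0.763046.

0.763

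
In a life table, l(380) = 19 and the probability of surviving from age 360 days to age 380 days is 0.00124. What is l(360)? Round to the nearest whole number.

l(360) = l(380) / p = 19 / 0.00124 = 15323.

15323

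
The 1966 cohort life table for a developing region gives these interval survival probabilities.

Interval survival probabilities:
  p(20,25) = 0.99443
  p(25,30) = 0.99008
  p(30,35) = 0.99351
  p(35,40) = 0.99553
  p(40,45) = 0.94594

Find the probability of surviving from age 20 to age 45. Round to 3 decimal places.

0.921

Chaining the interval survival probabilities: 0.99443 × 0.99008 × 0.99351 × 0.99553 × 0.94594.
= 0.921159.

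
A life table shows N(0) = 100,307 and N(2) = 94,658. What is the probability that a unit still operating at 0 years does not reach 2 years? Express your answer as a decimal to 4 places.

0.0563

P(fail before 2 | operational at 0) = 1 − N(2)/N(0) = 1 − 94,658/100,307 = (5,649)/100,307 = 0.056317.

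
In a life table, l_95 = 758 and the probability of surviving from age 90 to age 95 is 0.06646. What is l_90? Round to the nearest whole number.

l_90 = l_95 / p = 758 / 0.06646 = 11405.

11405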